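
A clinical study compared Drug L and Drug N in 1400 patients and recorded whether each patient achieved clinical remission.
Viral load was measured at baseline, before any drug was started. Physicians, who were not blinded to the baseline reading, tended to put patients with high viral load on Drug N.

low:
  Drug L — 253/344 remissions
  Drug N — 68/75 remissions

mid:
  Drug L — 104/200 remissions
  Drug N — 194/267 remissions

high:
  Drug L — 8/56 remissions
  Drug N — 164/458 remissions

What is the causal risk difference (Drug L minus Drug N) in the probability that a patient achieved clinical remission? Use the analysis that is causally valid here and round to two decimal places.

Drug N is higher inside every viral load stratum but Drug L is higher in aggregate. Whether to stratify depends on how viral load relates to the drug.
Nothing the drug does changes viral load; the imbalance is an allocation artefact. With viral load also predicting the outcome, the pooled figure is confounded, and the within-stratum comparison is the causal one.
Adjusting over the population distribution of viral load: 0.299·(0.735−0.907) + 0.334·(0.520−0.727) + 0.367·(0.143−0.358) = -0.199.

-0.20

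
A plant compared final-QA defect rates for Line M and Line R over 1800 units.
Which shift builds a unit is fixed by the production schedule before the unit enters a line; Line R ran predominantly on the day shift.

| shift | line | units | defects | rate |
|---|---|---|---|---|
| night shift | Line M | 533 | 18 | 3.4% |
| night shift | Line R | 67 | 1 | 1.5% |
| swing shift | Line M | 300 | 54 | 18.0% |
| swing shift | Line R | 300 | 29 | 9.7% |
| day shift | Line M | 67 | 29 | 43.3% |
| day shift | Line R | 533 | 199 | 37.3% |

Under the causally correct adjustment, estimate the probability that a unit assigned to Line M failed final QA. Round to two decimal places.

Shift satisfies the back-door criterion: it is not a descendant of the line, and it blocks the spurious path from line to outcome. Adjusting for it (i.e., using the within-shift rates) gives the causal effect.
Standardising Line M to the population shift mix: 0.333·18/533 + 0.333·54/300 + 0.333·29/67 = 0.216.

0.22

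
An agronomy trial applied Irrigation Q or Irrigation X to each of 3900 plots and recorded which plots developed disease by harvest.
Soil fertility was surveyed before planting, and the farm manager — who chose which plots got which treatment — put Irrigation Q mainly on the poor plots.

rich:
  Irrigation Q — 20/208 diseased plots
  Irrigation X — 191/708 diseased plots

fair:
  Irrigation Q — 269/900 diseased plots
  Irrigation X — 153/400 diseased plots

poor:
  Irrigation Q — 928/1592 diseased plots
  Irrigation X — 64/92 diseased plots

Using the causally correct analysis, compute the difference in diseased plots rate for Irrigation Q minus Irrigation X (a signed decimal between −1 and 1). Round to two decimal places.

-0.12

Since soil fertility is a pre-existing factor (not a product of the irrigation) and it affects the outcome on its own, it is a confounder. The stratified rates, not the pooled rate, identify the causal effect.
Adjusting over the population distribution of soil fertility: 0.235·(0.096−0.270) + 0.333·(0.299−0.383) + 0.432·(0.583−0.696) = -0.117.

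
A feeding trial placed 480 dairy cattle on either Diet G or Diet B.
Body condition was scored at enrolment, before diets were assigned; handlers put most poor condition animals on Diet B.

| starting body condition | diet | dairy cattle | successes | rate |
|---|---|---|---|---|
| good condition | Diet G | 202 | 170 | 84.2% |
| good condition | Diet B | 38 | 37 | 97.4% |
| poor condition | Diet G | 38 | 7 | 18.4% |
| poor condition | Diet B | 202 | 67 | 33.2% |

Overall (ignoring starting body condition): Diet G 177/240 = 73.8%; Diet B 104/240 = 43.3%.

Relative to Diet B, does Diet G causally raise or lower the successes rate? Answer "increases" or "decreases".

Within every starting body condition level Diet B has the higher rate, yet pooled Diet G does — Simpson's reversal.
Starting body condition differs across diets for reasons unrelated to any effect of the diet itself, and it separately predicts the outcome — a classic confounder. We must compare within starting body condition levels.
Within each level — good condition: 84.2% vs 97.4%; poor condition: 18.4% vs 33.2% — Diet B is higher every time.

decreases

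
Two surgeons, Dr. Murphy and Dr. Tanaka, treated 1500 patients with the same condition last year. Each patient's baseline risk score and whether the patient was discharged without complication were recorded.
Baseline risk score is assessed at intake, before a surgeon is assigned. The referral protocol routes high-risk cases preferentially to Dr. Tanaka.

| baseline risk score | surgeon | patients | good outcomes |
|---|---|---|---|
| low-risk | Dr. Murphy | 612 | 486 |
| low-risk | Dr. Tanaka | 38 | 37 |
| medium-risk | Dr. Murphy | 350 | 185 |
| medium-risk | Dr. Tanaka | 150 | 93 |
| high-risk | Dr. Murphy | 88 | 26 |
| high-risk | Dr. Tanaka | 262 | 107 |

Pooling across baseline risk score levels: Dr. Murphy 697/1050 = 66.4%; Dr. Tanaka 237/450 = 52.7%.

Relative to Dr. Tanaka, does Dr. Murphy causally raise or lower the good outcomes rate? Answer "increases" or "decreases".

decreases

The stratified and pooled comparisons disagree (Dr. Tanaka wins within each baseline risk score; Dr. Murphy wins overall), so the answer turns on the causal role of baseline risk score.
Here baseline risk score is a common cause — it drives both which surgeon a case falls under and the outcome. The crude comparison mixes populations; the stratum-specific rates are the causally relevant ones.
Within each level — low-risk: 79.4% vs 97.4%; medium-risk: 52.9% vs 62.0%; high-risk: 29.5% vs 40.8% — Dr. Tanaka is higher every time.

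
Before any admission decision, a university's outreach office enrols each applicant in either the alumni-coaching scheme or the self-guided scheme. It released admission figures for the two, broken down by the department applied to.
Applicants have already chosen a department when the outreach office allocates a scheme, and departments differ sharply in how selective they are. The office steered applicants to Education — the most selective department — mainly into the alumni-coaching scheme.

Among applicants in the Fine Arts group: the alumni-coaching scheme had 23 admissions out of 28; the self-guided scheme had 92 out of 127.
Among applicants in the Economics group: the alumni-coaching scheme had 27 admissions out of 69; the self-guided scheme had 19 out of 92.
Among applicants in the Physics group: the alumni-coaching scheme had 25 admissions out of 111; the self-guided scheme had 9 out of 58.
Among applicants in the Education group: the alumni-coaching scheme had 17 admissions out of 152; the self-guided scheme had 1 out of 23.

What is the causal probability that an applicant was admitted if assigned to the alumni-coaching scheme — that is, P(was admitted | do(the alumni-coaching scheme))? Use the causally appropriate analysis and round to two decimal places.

the alumni-coaching scheme is higher inside every department stratum but the self-guided scheme is higher in aggregate. Whether to stratify depends on how department relates to the outreach scheme.
Nothing the outreach scheme does changes department; the imbalance is an allocation artefact. With department also predicting the outcome, the pooled figure is confounded, and the within-stratum comparison is the causal one.
Standardising the alumni-coaching scheme to the population department mix: 0.235·23/28 + 0.244·27/69 + 0.256·25/111 + 0.265·17/152 = 0.376.

0.38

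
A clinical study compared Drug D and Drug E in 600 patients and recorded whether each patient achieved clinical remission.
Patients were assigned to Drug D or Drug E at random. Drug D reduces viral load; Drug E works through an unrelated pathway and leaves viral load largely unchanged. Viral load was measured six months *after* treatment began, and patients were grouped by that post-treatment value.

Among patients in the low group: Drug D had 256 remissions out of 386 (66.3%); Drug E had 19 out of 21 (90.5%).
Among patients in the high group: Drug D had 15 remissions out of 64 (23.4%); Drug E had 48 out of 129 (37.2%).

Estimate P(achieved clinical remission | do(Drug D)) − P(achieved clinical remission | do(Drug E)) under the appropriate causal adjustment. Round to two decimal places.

+0.16

Viral load is downstream of the drug. One should not condition on a consequence of treatment, so the overall rates are the right comparison.
The causal difference is the pooled difference: 0.602 − 0.447 = +0.156.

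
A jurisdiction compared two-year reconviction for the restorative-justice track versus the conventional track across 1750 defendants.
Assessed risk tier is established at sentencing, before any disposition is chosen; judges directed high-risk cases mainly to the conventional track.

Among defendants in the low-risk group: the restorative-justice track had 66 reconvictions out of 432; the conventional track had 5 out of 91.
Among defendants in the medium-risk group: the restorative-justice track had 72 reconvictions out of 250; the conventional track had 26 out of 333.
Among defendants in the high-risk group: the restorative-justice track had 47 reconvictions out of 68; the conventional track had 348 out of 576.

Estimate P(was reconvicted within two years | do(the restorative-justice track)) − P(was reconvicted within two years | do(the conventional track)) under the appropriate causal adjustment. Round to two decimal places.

+0.13

Assessed risk tier is set before the disposition has any effect — it is not caused by the disposition — and it independently drives the outcome. That makes it a confounder, so the causal comparison is within assessed risk tier levels.
Adjusting over the population distribution of assessed risk tier: 0.299·(0.153−0.055) + 0.333·(0.288−0.078) + 0.368·(0.691−0.604) = +0.131.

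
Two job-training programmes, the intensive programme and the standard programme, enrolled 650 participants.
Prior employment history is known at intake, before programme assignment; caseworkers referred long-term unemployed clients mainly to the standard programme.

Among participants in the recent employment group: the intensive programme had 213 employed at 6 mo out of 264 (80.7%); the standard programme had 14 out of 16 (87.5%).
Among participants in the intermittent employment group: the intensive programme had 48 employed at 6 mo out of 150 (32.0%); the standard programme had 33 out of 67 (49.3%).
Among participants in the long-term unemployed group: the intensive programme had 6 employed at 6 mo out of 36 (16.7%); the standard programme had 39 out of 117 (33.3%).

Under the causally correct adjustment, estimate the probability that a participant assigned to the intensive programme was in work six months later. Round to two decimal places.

0.49

Prior employment history satisfies the back-door criterion: it is not a descendant of the programme, and it blocks the spurious path from programme to outcome. Adjusting for it (i.e., using the within-prior employment history rates) gives the causal effect.
Standardising the intensive programme to the population prior employment history mix: 0.431·213/264 + 0.334·48/150 + 0.235·6/36 = 0.494.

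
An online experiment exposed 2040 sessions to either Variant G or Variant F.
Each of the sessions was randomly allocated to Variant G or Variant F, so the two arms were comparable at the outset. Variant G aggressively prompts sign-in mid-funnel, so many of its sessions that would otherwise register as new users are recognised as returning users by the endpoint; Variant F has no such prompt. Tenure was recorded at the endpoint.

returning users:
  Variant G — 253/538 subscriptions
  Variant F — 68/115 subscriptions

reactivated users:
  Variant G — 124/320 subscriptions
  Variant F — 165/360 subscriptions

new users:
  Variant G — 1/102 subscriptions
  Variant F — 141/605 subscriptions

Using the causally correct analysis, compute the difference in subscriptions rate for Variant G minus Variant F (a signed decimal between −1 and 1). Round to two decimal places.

The user tenure-specific comparison favours Variant F throughout, but the pooled figures favour Variant G. The question is whether to condition on user tenure.
User tenure is recorded after the variant and is itself shifted by it — it sits on the causal path from variant to outcome. Conditioning on a mediator would strip out part of the effect we want; the pooled comparison gives the total causal effect.
The causal difference is the pooled difference: 0.394 − 0.346 = +0.047.

+0.05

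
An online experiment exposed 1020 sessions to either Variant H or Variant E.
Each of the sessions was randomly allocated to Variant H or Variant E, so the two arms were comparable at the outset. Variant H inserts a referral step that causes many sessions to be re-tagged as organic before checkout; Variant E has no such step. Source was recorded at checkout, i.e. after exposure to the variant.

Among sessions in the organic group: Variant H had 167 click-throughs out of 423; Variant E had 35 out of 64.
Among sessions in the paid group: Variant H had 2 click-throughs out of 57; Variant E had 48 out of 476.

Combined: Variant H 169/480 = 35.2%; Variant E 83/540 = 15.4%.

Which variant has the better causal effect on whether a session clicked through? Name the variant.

Variant H

Variant E is higher inside every traffic source stratum but Variant H is higher in aggregate. Whether to stratify depends on how traffic source relates to the variant.
The distribution of traffic source is itself part of what the variant does — it is an intermediate outcome. Holding it fixed would remove that part of the effect; the total effect is the pooled difference.
Pooled: Variant H 35.2% vs Variant E 15.4%; Variant H is higher overall.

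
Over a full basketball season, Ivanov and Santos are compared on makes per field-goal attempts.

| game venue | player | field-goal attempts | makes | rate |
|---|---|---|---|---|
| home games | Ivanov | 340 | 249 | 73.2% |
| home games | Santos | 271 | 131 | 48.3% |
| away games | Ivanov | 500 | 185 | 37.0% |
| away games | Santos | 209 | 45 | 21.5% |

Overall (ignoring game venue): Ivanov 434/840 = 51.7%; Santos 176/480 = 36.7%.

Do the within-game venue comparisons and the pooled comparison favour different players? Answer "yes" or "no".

no

Within each game venue level (home games 73.2% vs 48.3%; away games 37.0% vs 21.5%), Ivanov has the higher rate every time. Pooled: 51.7% vs 36.7% — Ivanov has the higher rate overall. They agree.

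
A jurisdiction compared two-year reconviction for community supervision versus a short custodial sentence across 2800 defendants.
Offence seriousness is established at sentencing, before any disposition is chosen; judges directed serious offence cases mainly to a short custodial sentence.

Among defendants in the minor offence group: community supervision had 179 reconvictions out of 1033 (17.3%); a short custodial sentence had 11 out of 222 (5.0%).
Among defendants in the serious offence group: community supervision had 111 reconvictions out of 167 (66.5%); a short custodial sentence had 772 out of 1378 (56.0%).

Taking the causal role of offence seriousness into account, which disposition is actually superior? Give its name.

a short custodial sentence is lower inside every offence seriousness stratum but community supervision is lower in aggregate. Whether to stratify depends on how offence seriousness relates to the disposition.
Nothing the disposition does changes offence seriousness; the imbalance is an allocation artefact. With offence seriousness also predicting the outcome, the pooled figure is confounded, and the within-stratum comparison is the causal one.
Within each level — minor offence: 17.3% vs 5.0%; serious offence: 66.5% vs 56.0% — a short custodial sentence is lower every time.

a short custodial sentence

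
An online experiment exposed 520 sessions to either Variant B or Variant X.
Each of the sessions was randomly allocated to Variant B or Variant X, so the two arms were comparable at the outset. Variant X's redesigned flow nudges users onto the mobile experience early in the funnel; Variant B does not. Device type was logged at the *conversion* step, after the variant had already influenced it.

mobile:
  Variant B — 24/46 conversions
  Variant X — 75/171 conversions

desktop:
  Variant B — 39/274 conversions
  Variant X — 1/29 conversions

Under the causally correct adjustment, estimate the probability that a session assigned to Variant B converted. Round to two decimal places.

0.20

The device type-specific comparison favours Variant B throughout, but the pooled figures favour Variant X. The question is whether to condition on device type.
Device type here is a post-treatment variable shaped by the variant; conditioning on it would introduce bias rather than remove it. The overall comparison is the causal one.
So P(outcome | do(Variant B)) is just the pooled rate for Variant B: 63/320 = 0.197.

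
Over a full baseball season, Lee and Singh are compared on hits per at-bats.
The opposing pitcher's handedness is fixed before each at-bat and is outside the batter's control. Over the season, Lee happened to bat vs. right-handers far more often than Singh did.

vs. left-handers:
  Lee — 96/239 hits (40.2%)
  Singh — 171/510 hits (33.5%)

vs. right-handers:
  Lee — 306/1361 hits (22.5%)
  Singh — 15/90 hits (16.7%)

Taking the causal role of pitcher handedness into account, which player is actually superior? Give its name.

Lee

The imbalance in pitcher handedness arose from how at-bats were allocated, not from anything the player did; and pitcher handedness independently affects the outcome. The pooled gap is confounded — condition on pitcher handedness.
Within each level — vs. left-handers: 40.2% vs 33.5%; vs. right-handers: 22.5% vs 16.7% — Lee is higher every time.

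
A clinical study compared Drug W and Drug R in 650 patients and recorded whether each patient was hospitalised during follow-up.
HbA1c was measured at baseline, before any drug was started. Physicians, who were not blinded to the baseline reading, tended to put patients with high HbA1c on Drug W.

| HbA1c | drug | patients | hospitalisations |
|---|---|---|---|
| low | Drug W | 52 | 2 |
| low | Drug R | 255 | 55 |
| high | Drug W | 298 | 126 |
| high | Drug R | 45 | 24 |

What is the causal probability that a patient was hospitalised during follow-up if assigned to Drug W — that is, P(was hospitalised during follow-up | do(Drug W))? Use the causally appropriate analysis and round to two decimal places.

The HbA1c-specific comparison favours Drug W throughout, but the pooled figures favour Drug R. The question is whether to condition on HbA1c.
HbA1c satisfies the back-door criterion: it is not a descendant of the drug, and it blocks the spurious path from drug to outcome. Adjusting for it (i.e., using the within-HbA1c rates) gives the causal effect.
Standardising Drug W to the population HbA1c mix: 0.472·2/52 + 0.528·126/298 = 0.241.

0.24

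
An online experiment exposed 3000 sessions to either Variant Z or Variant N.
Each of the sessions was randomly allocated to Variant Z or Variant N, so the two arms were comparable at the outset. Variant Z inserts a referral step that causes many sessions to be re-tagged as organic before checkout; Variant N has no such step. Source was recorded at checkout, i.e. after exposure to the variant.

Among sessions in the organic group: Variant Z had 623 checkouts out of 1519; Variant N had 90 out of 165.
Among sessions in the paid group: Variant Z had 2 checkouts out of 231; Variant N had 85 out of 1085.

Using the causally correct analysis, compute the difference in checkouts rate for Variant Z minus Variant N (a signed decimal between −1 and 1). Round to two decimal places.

+0.22

Traffic source lies on the pathway variant → traffic source → outcome, so adjusting for it blocks the indirect effect. For the total causal effect of variant, use the unadjusted pooled rates.
The causal difference is the pooled difference: 0.357 − 0.140 = +0.217.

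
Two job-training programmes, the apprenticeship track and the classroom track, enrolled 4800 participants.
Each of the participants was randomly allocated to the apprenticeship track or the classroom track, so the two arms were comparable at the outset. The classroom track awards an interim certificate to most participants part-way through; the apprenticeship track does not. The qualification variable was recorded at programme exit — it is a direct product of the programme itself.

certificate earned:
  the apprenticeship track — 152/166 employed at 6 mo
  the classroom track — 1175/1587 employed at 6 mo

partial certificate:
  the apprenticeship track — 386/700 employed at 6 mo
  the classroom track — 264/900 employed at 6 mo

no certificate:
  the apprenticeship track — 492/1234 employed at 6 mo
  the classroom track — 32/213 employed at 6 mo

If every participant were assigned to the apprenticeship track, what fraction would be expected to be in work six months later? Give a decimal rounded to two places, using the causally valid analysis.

The qualification attained during the programme-specific comparison favours the apprenticeship track throughout, but the pooled figures favour the classroom track. The question is whether to condition on qualification attained during the programme.
Qualification attained during the programme is recorded after the programme and is itself shifted by it — it sits on the causal path from programme to outcome. Conditioning on a mediator would strip out part of the effect we want; the pooled comparison gives the total causal effect.
So P(outcome | do(the apprenticeship track)) is just the pooled rate for the apprenticeship track: 1030/2100 = 0.490.

0.49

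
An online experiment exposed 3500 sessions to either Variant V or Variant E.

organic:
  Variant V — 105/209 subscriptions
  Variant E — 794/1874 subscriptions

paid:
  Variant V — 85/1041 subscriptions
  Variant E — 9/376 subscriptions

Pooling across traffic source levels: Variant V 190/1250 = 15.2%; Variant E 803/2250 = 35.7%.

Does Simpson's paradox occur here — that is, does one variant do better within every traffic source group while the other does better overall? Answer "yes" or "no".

yes

Within each traffic source level (organic 50.2% vs 42.4%; paid 8.2% vs 2.4%), Variant V has the higher rate every time. Pooled: 15.2% vs 35.7% — Variant E has the higher rate overall. The two comparisons disagree.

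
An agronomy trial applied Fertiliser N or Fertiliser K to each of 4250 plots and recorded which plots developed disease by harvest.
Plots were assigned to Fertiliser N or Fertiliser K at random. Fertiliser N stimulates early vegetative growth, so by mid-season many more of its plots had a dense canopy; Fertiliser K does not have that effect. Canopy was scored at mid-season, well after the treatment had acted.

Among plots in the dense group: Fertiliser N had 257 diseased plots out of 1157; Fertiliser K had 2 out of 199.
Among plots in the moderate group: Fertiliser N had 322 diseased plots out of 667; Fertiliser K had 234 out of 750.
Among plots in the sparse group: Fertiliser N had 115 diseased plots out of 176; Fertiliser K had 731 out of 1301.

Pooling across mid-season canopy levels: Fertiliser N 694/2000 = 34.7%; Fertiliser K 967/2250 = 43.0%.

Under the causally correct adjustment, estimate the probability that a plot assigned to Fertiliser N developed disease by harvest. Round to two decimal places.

0.35

The mid-season canopy-specific comparison favours Fertiliser K throughout, but the pooled figures favour Fertiliser N. The question is whether to condition on mid-season canopy.
Mid-season canopy is downstream of the fertiliser. One should not condition on a consequence of treatment, so the overall rates are the right comparison.
So P(outcome | do(Fertiliser N)) is just the pooled rate for Fertiliser N: 694/2000 = 0.347.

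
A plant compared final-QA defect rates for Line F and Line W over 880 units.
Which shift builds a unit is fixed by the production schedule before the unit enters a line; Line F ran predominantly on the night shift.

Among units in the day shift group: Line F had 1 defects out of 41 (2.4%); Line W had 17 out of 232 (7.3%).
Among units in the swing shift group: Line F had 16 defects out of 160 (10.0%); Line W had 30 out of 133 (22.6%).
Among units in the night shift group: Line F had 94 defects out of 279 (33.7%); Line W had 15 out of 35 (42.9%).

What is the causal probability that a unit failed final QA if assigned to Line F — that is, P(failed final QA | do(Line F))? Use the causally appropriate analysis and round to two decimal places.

Shift satisfies the back-door criterion: it is not a descendant of the line, and it blocks the spurious path from line to outcome. Adjusting for it (i.e., using the within-shift rates) gives the causal effect.
Standardising Line F to the population shift mix: 0.310·1/41 + 0.333·16/160 + 0.357·94/279 = 0.161.

0.16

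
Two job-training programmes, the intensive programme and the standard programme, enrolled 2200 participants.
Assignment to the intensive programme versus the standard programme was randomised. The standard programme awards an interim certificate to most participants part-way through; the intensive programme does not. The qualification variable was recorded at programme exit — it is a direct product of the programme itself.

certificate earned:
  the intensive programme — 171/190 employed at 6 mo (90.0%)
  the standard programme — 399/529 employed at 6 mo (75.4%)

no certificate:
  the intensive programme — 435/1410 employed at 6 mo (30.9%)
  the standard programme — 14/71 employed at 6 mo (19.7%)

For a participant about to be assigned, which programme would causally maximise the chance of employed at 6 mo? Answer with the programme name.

Qualification attained during the programme is recorded after the programme and is itself shifted by it — it sits on the causal path from programme to outcome. Conditioning on a mediator would strip out part of the effect we want; the pooled comparison gives the total causal effect.
Pooled: the intensive programme 37.9% vs the standard programme 68.8%; the standard programme is higher overall.

the standard programme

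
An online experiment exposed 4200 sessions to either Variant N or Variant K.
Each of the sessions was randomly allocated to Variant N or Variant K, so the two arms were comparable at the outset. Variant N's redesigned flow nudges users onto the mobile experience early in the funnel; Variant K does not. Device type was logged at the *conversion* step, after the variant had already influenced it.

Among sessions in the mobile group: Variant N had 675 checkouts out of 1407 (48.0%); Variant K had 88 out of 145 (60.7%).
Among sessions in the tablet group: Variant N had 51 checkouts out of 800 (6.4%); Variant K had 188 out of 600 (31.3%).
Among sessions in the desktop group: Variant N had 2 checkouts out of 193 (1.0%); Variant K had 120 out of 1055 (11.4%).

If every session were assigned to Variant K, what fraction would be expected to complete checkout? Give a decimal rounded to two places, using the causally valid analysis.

The stratified and pooled comparisons disagree (Variant K wins within each device type; Variant N wins overall), so the answer turns on the causal role of device type.
Stratifying would compare variants among sessions the variants themselves sorted into device type groups — a form of selection on an intermediate. The unconditioned pooled rates give the total causal effect.
So P(outcome | do(Variant K)) is just the pooled rate for Variant K: 396/1800 = 0.220.

0.22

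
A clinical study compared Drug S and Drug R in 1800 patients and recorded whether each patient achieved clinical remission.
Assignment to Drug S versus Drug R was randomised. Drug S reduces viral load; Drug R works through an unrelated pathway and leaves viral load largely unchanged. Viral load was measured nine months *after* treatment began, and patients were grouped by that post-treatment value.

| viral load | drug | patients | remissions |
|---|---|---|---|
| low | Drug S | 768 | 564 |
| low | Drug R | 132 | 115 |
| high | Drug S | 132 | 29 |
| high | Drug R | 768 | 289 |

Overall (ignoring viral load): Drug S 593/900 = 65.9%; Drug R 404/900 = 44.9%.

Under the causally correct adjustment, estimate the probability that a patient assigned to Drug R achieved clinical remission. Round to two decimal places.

0.45

Within every viral load level Drug R has the higher rate, yet pooled Drug S does — Simpson's reversal.
Stratifying would compare drugs among patients the drugs themselves sorted into viral load groups — a form of selection on an intermediate. The unconditioned pooled rates give the total causal effect.
So P(outcome | do(Drug R)) is just the pooled rate for Drug R: 404/900 = 0.449.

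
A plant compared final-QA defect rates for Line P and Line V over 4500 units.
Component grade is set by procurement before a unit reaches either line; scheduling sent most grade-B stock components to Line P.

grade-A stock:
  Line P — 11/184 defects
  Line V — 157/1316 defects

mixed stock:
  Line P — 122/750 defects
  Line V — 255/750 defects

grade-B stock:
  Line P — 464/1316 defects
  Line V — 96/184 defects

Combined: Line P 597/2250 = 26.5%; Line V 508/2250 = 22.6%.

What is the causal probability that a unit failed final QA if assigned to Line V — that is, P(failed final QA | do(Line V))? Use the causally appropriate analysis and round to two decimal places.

Since component grade is a pre-existing factor (not a product of the line) and it affects the outcome on its own, it is a confounder. The stratified rates, not the pooled rate, identify the causal effect.
Standardising Line V to the population component grade mix: 0.333·157/1316 + 0.333·255/750 + 0.333·96/184 = 0.327.

0.33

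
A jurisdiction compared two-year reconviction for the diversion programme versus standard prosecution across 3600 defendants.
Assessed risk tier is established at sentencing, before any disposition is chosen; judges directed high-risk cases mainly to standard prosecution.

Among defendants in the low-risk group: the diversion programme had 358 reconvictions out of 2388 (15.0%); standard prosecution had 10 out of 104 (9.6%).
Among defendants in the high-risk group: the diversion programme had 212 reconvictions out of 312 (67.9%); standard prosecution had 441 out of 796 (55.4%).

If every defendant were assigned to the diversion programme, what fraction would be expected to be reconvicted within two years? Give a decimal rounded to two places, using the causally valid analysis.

0.31

The stratified and pooled comparisons disagree (standard prosecution wins within each assessed risk tier; the diversion programme wins overall), so the answer turns on the causal role of assessed risk tier.
The imbalance in assessed risk tier arose from how defendants were allocated, not from anything the disposition did; and assessed risk tier independently affects the outcome. The pooled gap is confounded — condition on assessed risk tier.
Standardising the diversion programme to the population assessed risk tier mix: 0.692·358/2388 + 0.308·212/312 = 0.313.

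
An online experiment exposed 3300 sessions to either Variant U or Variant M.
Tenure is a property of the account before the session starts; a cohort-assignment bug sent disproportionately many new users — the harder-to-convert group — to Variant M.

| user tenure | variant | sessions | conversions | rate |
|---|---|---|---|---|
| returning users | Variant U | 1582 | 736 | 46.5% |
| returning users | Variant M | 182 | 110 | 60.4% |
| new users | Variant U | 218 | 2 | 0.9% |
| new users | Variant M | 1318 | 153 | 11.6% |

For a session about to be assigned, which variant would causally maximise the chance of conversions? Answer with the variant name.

Variant M

The stratified and pooled comparisons disagree (Variant M wins within each user tenure; Variant U wins overall), so the answer turns on the causal role of user tenure.
User tenure is set before the variant has any effect — it is not caused by the variant — and it independently drives the outcome. That makes it a confounder, so the causal comparison is within user tenure levels.
Within each level — returning users: 46.5% vs 60.4%; new users: 0.9% vs 11.6% — Variant M is higher every time.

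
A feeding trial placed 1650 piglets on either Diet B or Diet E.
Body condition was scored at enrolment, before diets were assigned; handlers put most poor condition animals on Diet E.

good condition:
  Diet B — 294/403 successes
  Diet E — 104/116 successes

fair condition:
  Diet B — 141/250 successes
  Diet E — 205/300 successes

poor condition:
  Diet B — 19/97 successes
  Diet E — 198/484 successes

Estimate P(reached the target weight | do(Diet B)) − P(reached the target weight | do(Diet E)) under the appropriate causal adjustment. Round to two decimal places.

Within every starting body condition level Diet E has the higher rate, yet pooled Diet B does — Simpson's reversal.
Since starting body condition is a pre-existing factor (not a product of the diet) and it affects the outcome on its own, it is a confounder. The stratified rates, not the pooled rate, identify the causal effect.
Adjusting over the population distribution of starting body condition: 0.315·(0.730−0.897) + 0.333·(0.564−0.683) + 0.352·(0.196−0.409) = -0.167.

-0.17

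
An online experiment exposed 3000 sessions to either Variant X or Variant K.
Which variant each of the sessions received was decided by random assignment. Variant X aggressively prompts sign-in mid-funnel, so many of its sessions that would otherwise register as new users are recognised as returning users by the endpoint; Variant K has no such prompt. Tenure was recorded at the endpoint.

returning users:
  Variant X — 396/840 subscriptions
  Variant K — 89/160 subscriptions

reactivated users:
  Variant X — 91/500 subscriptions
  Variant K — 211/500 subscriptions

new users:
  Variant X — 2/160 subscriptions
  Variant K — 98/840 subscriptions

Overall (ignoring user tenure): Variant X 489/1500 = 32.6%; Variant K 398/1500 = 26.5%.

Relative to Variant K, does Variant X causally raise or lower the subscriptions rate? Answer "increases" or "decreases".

The stratified and pooled comparisons disagree (Variant K wins within each user tenure; Variant X wins overall), so the answer turns on the causal role of user tenure.
Because the variant influences user tenure, user tenure is a post-treatment mediator, not a confounder. Stratifying on it would bias the estimate; the causal effect is the crude pooled difference.
Pooled: Variant X 32.6% vs Variant K 26.5%; Variant X is higher overall.

increases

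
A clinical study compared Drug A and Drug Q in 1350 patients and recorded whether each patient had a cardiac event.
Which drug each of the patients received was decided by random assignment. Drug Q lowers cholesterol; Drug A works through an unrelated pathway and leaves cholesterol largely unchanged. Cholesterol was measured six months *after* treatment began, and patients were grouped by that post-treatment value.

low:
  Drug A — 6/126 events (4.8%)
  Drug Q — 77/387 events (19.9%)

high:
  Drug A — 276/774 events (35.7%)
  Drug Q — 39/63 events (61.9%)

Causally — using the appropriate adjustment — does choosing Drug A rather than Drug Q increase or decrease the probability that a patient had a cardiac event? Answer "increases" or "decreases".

Cholesterol here is a post-treatment variable shaped by the drug; conditioning on it would introduce bias rather than remove it. The overall comparison is the causal one.
Pooled: Drug A 31.3% vs Drug Q 25.8%; Drug Q is lower overall.

increases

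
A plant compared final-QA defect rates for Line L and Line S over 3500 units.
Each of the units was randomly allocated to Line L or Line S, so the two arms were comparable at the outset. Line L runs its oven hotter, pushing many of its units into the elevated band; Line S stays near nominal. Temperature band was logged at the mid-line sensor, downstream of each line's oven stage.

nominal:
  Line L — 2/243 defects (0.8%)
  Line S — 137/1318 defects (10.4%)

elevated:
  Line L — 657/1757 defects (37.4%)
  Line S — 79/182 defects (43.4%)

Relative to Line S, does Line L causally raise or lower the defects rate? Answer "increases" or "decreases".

increases

Within every in-process temperature band level Line L has the lower rate, yet pooled Line S does — Simpson's reversal.
Because the line influences in-process temperature band, in-process temperature band is a post-treatment mediator, not a confounder. Stratifying on it would bias the estimate; the causal effect is the crude pooled difference.
Pooled: Line L 33.0% vs Line S 14.4%; Line S is lower overall.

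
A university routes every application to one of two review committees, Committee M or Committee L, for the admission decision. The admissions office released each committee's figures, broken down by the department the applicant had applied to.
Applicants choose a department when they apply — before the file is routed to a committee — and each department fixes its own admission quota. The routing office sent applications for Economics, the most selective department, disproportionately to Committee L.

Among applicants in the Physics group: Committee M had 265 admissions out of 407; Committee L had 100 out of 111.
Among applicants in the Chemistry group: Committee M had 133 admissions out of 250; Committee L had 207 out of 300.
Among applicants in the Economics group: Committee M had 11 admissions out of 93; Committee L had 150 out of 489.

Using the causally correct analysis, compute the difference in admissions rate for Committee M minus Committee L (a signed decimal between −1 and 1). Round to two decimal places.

Nothing the review committee does changes department; the imbalance is an allocation artefact. With department also predicting the outcome, the pooled figure is confounded, and the within-stratum comparison is the causal one.
Adjusting over the population distribution of department: 0.314·(0.651−0.901) + 0.333·(0.532−0.690) + 0.353·(0.118−0.307) = -0.198.

-0.20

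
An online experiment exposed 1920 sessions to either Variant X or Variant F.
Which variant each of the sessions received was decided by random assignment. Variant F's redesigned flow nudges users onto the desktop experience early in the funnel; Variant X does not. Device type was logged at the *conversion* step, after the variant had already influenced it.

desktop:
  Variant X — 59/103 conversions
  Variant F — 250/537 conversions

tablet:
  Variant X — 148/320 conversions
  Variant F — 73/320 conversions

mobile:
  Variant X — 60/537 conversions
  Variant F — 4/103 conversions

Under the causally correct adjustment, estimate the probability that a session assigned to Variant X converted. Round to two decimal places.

0.28

The device type-specific comparison favours Variant X throughout, but the pooled figures favour Variant F. The question is whether to condition on device type.
The distribution of device type is itself part of what the variant does — it is an intermediate outcome. Holding it fixed would remove that part of the effect; the total effect is the pooled difference.
So P(outcome | do(Variant X)) is just the pooled rate for Variant X: 267/960 = 0.278.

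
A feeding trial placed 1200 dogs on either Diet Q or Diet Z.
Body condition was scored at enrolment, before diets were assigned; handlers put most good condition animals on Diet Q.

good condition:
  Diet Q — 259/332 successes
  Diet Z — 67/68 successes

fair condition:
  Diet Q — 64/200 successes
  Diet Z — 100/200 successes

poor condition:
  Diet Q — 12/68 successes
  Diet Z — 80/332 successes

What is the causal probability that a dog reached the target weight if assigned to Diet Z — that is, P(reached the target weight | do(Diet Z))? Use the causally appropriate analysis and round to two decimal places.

0.58

The starting body condition-specific comparison favours Diet Z throughout, but the pooled figures favour Diet Q. The question is whether to condition on starting body condition.
Nothing the diet does changes starting body condition; the imbalance is an allocation artefact. With starting body condition also predicting the outcome, the pooled figure is confounded, and the within-stratum comparison is the causal one.
Standardising Diet Z to the population starting body condition mix: 0.333·67/68 + 0.333·100/200 + 0.333·80/332 = 0.575.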